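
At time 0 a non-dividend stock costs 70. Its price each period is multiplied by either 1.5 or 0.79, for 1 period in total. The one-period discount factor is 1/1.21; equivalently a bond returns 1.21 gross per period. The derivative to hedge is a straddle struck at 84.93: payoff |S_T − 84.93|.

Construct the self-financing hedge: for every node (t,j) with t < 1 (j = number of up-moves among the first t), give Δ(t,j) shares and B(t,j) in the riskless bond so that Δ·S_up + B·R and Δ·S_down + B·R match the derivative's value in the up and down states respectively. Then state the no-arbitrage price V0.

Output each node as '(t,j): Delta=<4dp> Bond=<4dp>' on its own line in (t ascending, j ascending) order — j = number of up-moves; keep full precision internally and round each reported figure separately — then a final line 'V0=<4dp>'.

(0,0): Delta=-0.1924 Bond=33.2787
V0=19.8139

Risk-neutral probability p* = (R−d)/(u−d) = (1.21−0.79)/(1.5−0.79) = 0.5915.
Terminal values V(1,·): V(1,0)=29.6300, V(1,1)=20.0700
(0,0): S=70.0000. Δ = (V_up−V_dn)/(S_up−S_dn) = (20.0700−29.6300)/(105.0000−55.3000) = -0.1924. V = [p*·20.0700 + (1−p*)·29.6300]/1.21 = 19.8139. B = V − Δ·S = 33.2787.
Self-financing check: at every node Δ·S+B equals the discounted successor values.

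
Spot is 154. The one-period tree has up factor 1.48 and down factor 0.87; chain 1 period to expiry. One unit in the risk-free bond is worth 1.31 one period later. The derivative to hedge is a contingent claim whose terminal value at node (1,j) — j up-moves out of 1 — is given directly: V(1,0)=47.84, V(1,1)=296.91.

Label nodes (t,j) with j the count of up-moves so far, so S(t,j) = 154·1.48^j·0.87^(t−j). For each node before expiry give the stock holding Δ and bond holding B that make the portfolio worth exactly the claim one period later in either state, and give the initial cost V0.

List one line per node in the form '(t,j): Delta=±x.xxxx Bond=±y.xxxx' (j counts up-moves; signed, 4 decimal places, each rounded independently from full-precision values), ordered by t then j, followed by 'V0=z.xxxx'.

(0,0): Delta=2.6514 Bond=-234.6496
V0=173.6619

Since d<R<u, set p* = (R−d)/(u−d) = 0.7213; price each node as the discounted p*-expectation of its children.
Payoff layer (t=1): V(1,0)=47.8400, V(1,1)=296.9100
(0,0): S=154.0000. Δ = (V_up−V_dn)/(S_up−S_dn) = (296.9100−47.8400)/(227.9200−133.9800) = 2.6514. V = [p*·296.9100 + (1−p*)·47.8400]/1.31 = 173.6619. B = V − Δ·S = -234.6496.
Root portfolio cost Δ·154+B reproduces V0=173.6619.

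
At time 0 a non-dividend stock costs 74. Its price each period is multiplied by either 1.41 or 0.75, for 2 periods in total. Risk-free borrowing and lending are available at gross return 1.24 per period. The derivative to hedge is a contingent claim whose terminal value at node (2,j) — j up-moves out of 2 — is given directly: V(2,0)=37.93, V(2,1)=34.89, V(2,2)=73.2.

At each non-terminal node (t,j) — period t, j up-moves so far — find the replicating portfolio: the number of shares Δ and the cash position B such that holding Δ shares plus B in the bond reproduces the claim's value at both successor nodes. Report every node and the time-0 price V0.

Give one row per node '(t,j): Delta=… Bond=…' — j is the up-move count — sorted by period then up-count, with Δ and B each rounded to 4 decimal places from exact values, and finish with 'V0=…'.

(0,0): Delta=0.4567 Bond=2.7589
(1,0): Delta=-0.0830 Bond=33.3746
(1,1): Delta=0.5563 Bond=-6.9710
V0=36.5556

No-arbitrage ⇒ martingale measure with p* = (R−d)/(u−d) = 0.7424.
Terminal values V(2,·): V(2,0)=37.9300, V(2,1)=34.8900, V(2,2)=73.2000
Node (1,0) S=55.5000: V=(p*·34.8900+(1−p*)·37.9300)/1.24=28.7686; Δ=(34.8900−37.9300)/(78.2550−41.6250)=-0.0830; B=V−Δ·S=33.3746
Node (1,1) S=104.3400: V=(p*·73.2000+(1−p*)·34.8900)/1.24=51.0744; Δ=(73.2000−34.8900)/(147.1194−78.2550)=0.5563; B=V−Δ·S=-6.9710
Node (0,0) S=74.0000: V=(p*·51.0744+(1−p*)·28.7686)/1.24=36.5556; Δ=(51.0744−28.7686)/(104.3400−55.5000)=0.4567; B=V−Δ·S=2.7589
Self-financing check: at every node Δ·S+B equals the discounted successor values.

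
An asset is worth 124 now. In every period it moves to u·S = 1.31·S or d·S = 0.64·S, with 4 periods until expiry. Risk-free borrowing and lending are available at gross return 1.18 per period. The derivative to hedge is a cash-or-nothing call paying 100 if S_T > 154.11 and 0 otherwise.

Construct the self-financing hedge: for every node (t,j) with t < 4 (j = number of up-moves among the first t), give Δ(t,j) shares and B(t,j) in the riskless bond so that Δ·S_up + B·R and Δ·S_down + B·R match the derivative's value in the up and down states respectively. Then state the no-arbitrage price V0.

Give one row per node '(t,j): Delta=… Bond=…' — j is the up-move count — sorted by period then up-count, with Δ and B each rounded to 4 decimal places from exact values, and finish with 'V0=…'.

(0,0): Delta=0.2770 Bond=8.3744
(1,0): Delta=0.8774 Bond=-37.7657
(1,1): Delta=0.2064 Bond=21.3525
(2,0): Delta=0.0000 Bond=0.0000
(2,1): Delta=0.9806 Bond=-55.2917
(2,2): Delta=0.1153 Bond=44.5726
(3,0): Delta=0.0000 Bond=0.0000
(3,1): Delta=0.0000 Bond=0.0000
(3,2): Delta=1.0959 Bond=-80.9512
(3,3): Delta=0.0000 Bond=84.7458
V0=42.7228

No-arbitrage ⇒ martingale measure with p* = (R−d)/(u−d) = 0.8060.
Terminal values V(4,·): V(4,0)=0.0000, V(4,1)=0.0000, V(4,2)=0.0000, V(4,3)=100.0000, V(4,4)=100.0000
  t=3,j=0: stock 32.5059 → up 42.5827 (V=0.0000), down 20.8037 (V=0.0000). Price 0.0000; hedge Δ=0.0000, bond B=0.0000.
  t=3,j=1: stock 66.5354 → up 87.1614 (V=0.0000), down 42.5827 (V=0.0000). Price 0.0000; hedge Δ=0.0000, bond B=0.0000.
  t=3,j=2: stock 136.1897 → up 178.4085 (V=100.0000), down 87.1614 (V=0.0000). Price 68.3026; hedge Δ=1.0959, bond B=-80.9512.
  t=3,j=3: stock 278.7633 → up 365.1799 (V=100.0000), down 178.4085 (V=100.0000). Price 84.7458; hedge Δ=0.0000, bond B=84.7458.
  t=2,j=0: stock 50.7904 → up 66.5354 (V=0.0000), down 32.5059 (V=0.0000). Price 0.0000; hedge Δ=0.0000, bond B=0.0000.
  t=2,j=1: stock 103.9616 → up 136.1897 (V=68.3026), down 66.5354 (V=0.0000). Price 46.6524; hedge Δ=0.9806, bond B=-55.2917.
  t=2,j=2: stock 212.7964 → up 278.7633 (V=84.7458), down 136.1897 (V=68.3026). Price 69.1147; hedge Δ=0.1153, bond B=44.5726.
  t=1,j=0: stock 79.3600 → up 103.9616 (V=46.6524), down 50.7904 (V=0.0000). Price 31.8648; hedge Δ=0.8774, bond B=-37.7657.
  t=1,j=1: stock 162.4400 → up 212.7964 (V=69.1147), down 103.9616 (V=46.6524). Price 54.8782; hedge Δ=0.2064, bond B=21.3525.
  t=0,j=0: stock 124.0000 → up 162.4400 (V=54.8782), down 79.3600 (V=31.8648). Price 42.7228; hedge Δ=0.2770, bond B=8.3744.
Root portfolio cost Δ·124+B reproduces V0=42.7228.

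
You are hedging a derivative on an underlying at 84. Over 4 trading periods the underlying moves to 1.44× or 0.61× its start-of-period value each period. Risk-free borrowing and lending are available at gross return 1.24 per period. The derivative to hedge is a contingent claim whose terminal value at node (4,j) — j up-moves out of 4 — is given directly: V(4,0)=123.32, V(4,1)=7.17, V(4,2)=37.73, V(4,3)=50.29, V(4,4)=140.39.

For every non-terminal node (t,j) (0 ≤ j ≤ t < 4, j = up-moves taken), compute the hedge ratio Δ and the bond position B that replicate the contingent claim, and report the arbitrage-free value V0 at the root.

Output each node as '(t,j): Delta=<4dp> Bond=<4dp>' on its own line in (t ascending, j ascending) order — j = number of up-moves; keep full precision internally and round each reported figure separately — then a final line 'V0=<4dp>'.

No-arbitrage ⇒ martingale measure with p* = (R−d)/(u−d) = 0.7590.
Terminal payoffs: V(4,0)=123.3200, V(4,1)=7.1700, V(4,2)=37.7300, V(4,3)=50.2900, V(4,4)=140.3900
  t=3,j=0: stock 19.0664 → up 27.4556 (V=7.1700), down 11.6305 (V=123.3200). Price 28.3532; hedge Δ=-7.3396, bond B=168.2929.
  t=3,j=1: stock 45.0092 → up 64.8133 (V=37.7300), down 27.4556 (V=7.1700). Price 24.4888; hedge Δ=0.8180, bond B=-12.3305.
  t=3,j=2: stock 106.2513 → up 153.0018 (V=50.2900), down 64.8133 (V=37.7300). Price 38.1157; hedge Δ=0.1424, bond B=22.9832.
  t=3,j=3: stock 250.8227 → up 361.1846 (V=140.3900), down 153.0018 (V=50.2900). Price 95.7090; hedge Δ=0.4328, bond B=-12.8452.
  t=2,j=0: stock 31.2564 → up 45.0092 (V=24.4888), down 19.0664 (V=28.3532). Price 20.5000; hedge Δ=-0.1490, bond B=25.1559.
  t=2,j=1: stock 73.7856 → up 106.2513 (V=38.1157), down 45.0092 (V=24.4888). Price 28.0904; hedge Δ=0.2225, bond B=11.6725.
  t=2,j=2: stock 174.1824 → up 250.8227 (V=95.7090), down 106.2513 (V=38.1157). Price 65.9928; hedge Δ=0.3984, bond B=-3.3967.
  t=1,j=0: stock 51.2400 → up 73.7856 (V=28.0904), down 31.2564 (V=20.5000). Price 21.1786; hedge Δ=0.1785, bond B=12.0335.
  t=1,j=1: stock 120.9600 → up 174.1824 (V=65.9928), down 73.7856 (V=28.0904). Price 45.8546; hedge Δ=0.3775, bond B=0.1891.
  t=0,j=0: stock 84.0000 → up 120.9600 (V=45.8546), down 51.2400 (V=21.1786). Price 32.1843; hedge Δ=0.3539, bond B=2.4541.
The time-0 hedge costs 32.1843, which is the no-arbitrage price.

(0,0): Delta=0.3539 Bond=2.4541
(1,0): Delta=0.1785 Bond=12.0335
(1,1): Delta=0.3775 Bond=0.1891
(2,0): Delta=-0.1490 Bond=25.1559
(2,1): Delta=0.2225 Bond=11.6725
(2,2): Delta=0.3984 Bond=-3.3967
(3,0): Delta=-7.3396 Bond=168.2929
(3,1): Delta=0.8180 Bond=-12.3305
(3,2): Delta=0.1424 Bond=22.9832
(3,3): Delta=0.4328 Bond=-12.8452
V0=32.1843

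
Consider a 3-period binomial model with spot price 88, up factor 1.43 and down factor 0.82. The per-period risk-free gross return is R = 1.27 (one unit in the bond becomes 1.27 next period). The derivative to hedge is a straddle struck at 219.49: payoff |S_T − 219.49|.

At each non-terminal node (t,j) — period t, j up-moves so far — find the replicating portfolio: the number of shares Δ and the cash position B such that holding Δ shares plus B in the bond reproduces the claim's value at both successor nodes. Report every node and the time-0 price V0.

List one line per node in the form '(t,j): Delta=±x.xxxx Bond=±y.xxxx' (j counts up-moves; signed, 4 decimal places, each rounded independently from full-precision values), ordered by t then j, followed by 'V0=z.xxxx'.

No-arbitrage ⇒ martingale measure with p* = (R−d)/(u−d) = 0.7377.
Payoff layer (t=3): V(3,0)=170.9696, V(3,1)=134.8752, V(3,2)=71.9300, V(3,3)=37.8402
(2,0): S=59.1712. Δ = (V_up−V_dn)/(S_up−S_dn) = (134.8752−170.9696)/(84.6148−48.5204) = -1.0000. V = [p*·134.8752 + (1−p*)·170.9696]/1.27 = 113.6556. B = V − Δ·S = 172.8268.
(2,1): S=103.1888. Δ = (V_up−V_dn)/(S_up−S_dn) = (71.9300−134.8752)/(147.5600−84.6148) = -1.0000. V = [p*·71.9300 + (1−p*)·134.8752]/1.27 = 69.6380. B = V − Δ·S = 172.8268.
(2,2): S=179.9512. Δ = (V_up−V_dn)/(S_up−S_dn) = (37.8402−71.9300)/(257.3302−147.5600) = -0.3106. V = [p*·37.8402 + (1−p*)·71.9300]/1.27 = 36.8361. B = V − Δ·S = 92.7210.
(1,0): S=72.1600. Δ = (V_up−V_dn)/(S_up−S_dn) = (69.6380−113.6556)/(103.1888−59.1712) = -1.0000. V = [p*·69.6380 + (1−p*)·113.6556]/1.27 = 63.9241. B = V − Δ·S = 136.0841.
(1,1): S=125.8400. Δ = (V_up−V_dn)/(S_up−S_dn) = (36.8361−69.6380)/(179.9512−103.1888) = -0.4273. V = [p*·36.8361 + (1−p*)·69.6380]/1.27 = 35.7794. B = V − Δ·S = 89.5530.
(0,0): S=88.0000. Δ = (V_up−V_dn)/(S_up−S_dn) = (35.7794−63.9241)/(125.8400−72.1600) = -0.5243. V = [p*·35.7794 + (1−p*)·63.9241]/1.27 = 33.9855. B = V − Δ·S = 80.1243.
Root portfolio cost Δ·88+B reproduces V0=33.9855.

(0,0): Delta=-0.5243 Bond=80.1243
(1,0): Delta=-1.0000 Bond=136.0841
(1,1): Delta=-0.4273 Bond=89.5530
(2,0): Delta=-1.0000 Bond=172.8268
(2,1): Delta=-1.0000 Bond=172.8268
(2,2): Delta=-0.3106 Bond=92.7210
V0=33.9855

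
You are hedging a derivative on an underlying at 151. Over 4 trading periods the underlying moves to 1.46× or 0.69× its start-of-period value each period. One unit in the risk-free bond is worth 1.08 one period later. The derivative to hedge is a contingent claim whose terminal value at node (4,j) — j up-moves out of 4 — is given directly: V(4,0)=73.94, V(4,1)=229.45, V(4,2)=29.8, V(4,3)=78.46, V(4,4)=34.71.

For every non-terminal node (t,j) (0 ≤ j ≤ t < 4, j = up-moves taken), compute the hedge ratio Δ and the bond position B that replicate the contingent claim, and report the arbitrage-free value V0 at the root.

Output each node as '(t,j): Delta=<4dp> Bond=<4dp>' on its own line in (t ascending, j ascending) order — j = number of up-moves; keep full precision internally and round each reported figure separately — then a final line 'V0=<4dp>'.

No-arbitrage ⇒ martingale measure with p* = (R−d)/(u−d) = 0.5065.
Terminal values V(4,·): V(4,0)=73.9400, V(4,1)=229.4500, V(4,2)=29.8000, V(4,3)=78.4600, V(4,4)=34.7100
Node (3,0) S=49.6049: V=(p*·229.4500+(1−p*)·73.9400)/1.08=141.3933; Δ=(229.4500−73.9400)/(72.4231−34.2274)=4.0714; B=V−Δ·S=-60.5677
Node (3,1) S=104.9610: V=(p*·29.8000+(1−p*)·229.4500)/1.08=118.8228; Δ=(29.8000−229.4500)/(153.2431−72.4231)=-2.4703; B=V−Δ·S=378.1085
Node (3,2) S=222.0914: V=(p*·78.4600+(1−p*)·29.8000)/1.08=50.4129; Δ=(78.4600−29.8000)/(324.2534−153.2431)=0.2845; B=V−Δ·S=-12.7819
Node (3,3) S=469.9325: V=(p*·34.7100+(1−p*)·78.4600)/1.08=52.1305; Δ=(34.7100−78.4600)/(686.1015−324.2534)=-0.1209; B=V−Δ·S=108.9487
Node (2,0) S=71.8911: V=(p*·118.8228+(1−p*)·141.3933)/1.08=120.3347; Δ=(118.8228−141.3933)/(104.9610−49.6049)=-0.4077; B=V−Δ·S=149.6472
Node (2,1) S=152.1174: V=(p*·50.4129+(1−p*)·118.8228)/1.08=77.9385; Δ=(50.4129−118.8228)/(222.0914−104.9610)=-0.5840; B=V−Δ·S=166.7825
Node (2,2) S=321.8716: V=(p*·52.1305+(1−p*)·50.4129)/1.08=47.4841; Δ=(52.1305−50.4129)/(469.9325−222.0914)=0.0069; B=V−Δ·S=45.2536
Node (1,0) S=104.1900: V=(p*·77.9385+(1−p*)·120.3347)/1.08=91.5383; Δ=(77.9385−120.3347)/(152.1174−71.8911)=-0.5285; B=V−Δ·S=146.5982
Node (1,1) S=220.4600: V=(p*·47.4841+(1−p*)·77.9385)/1.08=57.8829; Δ=(47.4841−77.9385)/(321.8716−152.1174)=-0.1794; B=V−Δ·S=97.4341
Node (0,0) S=151.0000: V=(p*·57.8829+(1−p*)·91.5383)/1.08=68.9741; Δ=(57.8829−91.5383)/(220.4600−104.1900)=-0.2895; B=V−Δ·S=112.6823
Each (Δ,B) replicates both successor values, so the strategy is self-financing and V0 is arbitrage-free.

(0,0): Delta=-0.2895 Bond=112.6823
(1,0): Delta=-0.5285 Bond=146.5982
(1,1): Delta=-0.1794 Bond=97.4341
(2,0): Delta=-0.4077 Bond=149.6472
(2,1): Delta=-0.5840 Bond=166.7825
(2,2): Delta=0.0069 Bond=45.2536
(3,0): Delta=4.0714 Bond=-60.5677
(3,1): Delta=-2.4703 Bond=378.1085
(3,2): Delta=0.2845 Bond=-12.7819
(3,3): Delta=-0.1209 Bond=108.9487
V0=68.9741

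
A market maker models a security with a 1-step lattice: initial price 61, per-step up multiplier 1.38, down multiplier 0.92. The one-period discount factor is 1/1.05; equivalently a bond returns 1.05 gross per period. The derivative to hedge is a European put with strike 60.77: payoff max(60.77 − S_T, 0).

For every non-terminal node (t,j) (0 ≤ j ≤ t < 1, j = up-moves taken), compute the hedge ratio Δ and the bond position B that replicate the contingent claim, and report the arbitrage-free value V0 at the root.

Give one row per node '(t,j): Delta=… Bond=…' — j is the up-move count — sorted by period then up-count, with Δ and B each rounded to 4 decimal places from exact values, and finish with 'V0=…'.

(0,0): Delta=-0.1657 Bond=13.2857
V0=3.1770

Risk-neutral probability p* = (R−d)/(u−d) = (1.05−0.92)/(1.38−0.92) = 0.2826.
At expiry t=1: V(1,0)=4.6500, V(1,1)=0.0000
(0,0): S=61.0000. Δ = (V_up−V_dn)/(S_up−S_dn) = (0.0000−4.6500)/(84.1800−56.1200) = -0.1657. V = [p*·0.0000 + (1−p*)·4.6500]/1.05 = 3.1770. B = V − Δ·S = 13.2857.
Self-financing check: at every node Δ·S+B equals the discounted successor values.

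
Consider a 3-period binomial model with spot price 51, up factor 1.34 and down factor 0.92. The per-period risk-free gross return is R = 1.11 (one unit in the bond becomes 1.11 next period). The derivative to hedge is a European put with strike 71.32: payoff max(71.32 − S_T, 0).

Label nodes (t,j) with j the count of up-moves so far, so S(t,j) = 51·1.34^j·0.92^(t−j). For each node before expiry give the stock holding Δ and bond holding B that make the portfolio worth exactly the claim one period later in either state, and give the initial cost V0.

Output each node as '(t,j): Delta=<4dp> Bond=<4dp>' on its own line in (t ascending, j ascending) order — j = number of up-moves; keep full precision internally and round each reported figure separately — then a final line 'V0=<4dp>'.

(0,0): Delta=-0.4590 Bond=31.2160
(1,0): Delta=-0.7326 Bond=47.4862
(1,1): Delta=-0.2316 Bond=19.1109
(2,0): Delta=-1.0000 Bond=64.2523
(2,1): Delta=-0.5104 Bond=38.7370
(2,2): Delta=0.0000 Bond=0.0000
V0=7.8059

The replicating-portfolio and risk-neutral prices coincide; use p* = (1.11−0.92)/(1.34−0.92) = 0.4524 for the latter.
Terminal payoffs: V(3,0)=31.6069, V(3,1)=13.4770, V(3,2)=0.0000, V(3,3)=0.0000
(2,0): S=43.1664. Δ = (V_up−V_dn)/(S_up−S_dn) = (13.4770−31.6069)/(57.8430−39.7131) = -1.0000. V = [p*·13.4770 + (1−p*)·31.6069]/1.11 = 21.0859. B = V − Δ·S = 64.2523.
(2,1): S=62.8728. Δ = (V_up−V_dn)/(S_up−S_dn) = (0.0000−13.4770)/(84.2496−57.8430) = -0.5104. V = [p*·0.0000 + (1−p*)·13.4770]/1.11 = 6.6489. B = V − Δ·S = 38.7370.
(2,2): S=91.5756. Δ = (V_up−V_dn)/(S_up−S_dn) = (0.0000−0.0000)/(122.7113−84.2496) = 0.0000. V = [p*·0.0000 + (1−p*)·0.0000]/1.11 = 0.0000. B = V − Δ·S = 0.0000.
(1,0): S=46.9200. Δ = (V_up−V_dn)/(S_up−S_dn) = (6.6489−21.0859)/(62.8728−43.1664) = -0.7326. V = [p*·6.6489 + (1−p*)·21.0859]/1.11 = 13.1125. B = V − Δ·S = 47.4862.
(1,1): S=68.3400. Δ = (V_up−V_dn)/(S_up−S_dn) = (0.0000−6.6489)/(91.5756−62.8728) = -0.2316. V = [p*·0.0000 + (1−p*)·6.6489]/1.11 = 3.2802. B = V − Δ·S = 19.1109.
(0,0): S=51.0000. Δ = (V_up−V_dn)/(S_up−S_dn) = (3.2802−13.1125)/(68.3400−46.9200) = -0.4590. V = [p*·3.2802 + (1−p*)·13.1125]/1.11 = 7.8059. B = V − Δ·S = 31.2160.
Root portfolio cost Δ·51+B reproduces V0=7.8059.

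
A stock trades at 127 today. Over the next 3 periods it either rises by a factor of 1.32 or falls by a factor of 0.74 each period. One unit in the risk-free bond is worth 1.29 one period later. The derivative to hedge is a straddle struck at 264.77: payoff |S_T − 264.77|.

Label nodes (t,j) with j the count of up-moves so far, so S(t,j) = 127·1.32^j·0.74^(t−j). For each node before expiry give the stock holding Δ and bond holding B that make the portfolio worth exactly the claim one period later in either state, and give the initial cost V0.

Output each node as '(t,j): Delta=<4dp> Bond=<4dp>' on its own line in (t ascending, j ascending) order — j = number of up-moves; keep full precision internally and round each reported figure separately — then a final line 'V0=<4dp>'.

(0,0): Delta=-0.5991 Bond=94.1303
(1,0): Delta=-1.0000 Bond=159.1070
(1,1): Delta=-0.5868 Bond=119.3729
(2,0): Delta=-1.0000 Bond=205.2481
(2,1): Delta=-1.0000 Bond=205.2481
(2,2): Delta=-0.5742 Bond=151.1952
V0=18.0478

Under the risk-neutral measure, an up-move has probability p* = (R−d)/(u−d) = 0.9483 and values discount at R = 1.29.
Terminal values V(3,·): V(3,0)=213.3066, V(3,1)=172.9703, V(3,2)=101.0192, V(3,3)=27.3259
  t=2,j=0: stock 69.5452 → up 91.7997 (V=172.9703), down 51.4634 (V=213.3066). Price 135.7029; hedge Δ=-1.0000, bond B=205.2481.
  t=2,j=1: stock 124.0536 → up 163.7508 (V=101.0192), down 91.7997 (V=172.9703). Price 81.1945; hedge Δ=-1.0000, bond B=205.2481.
  t=2,j=2: stock 221.2848 → up 292.0959 (V=27.3259), down 163.7508 (V=101.0192). Price 24.1377; hedge Δ=-0.5742, bond B=151.1952.
  t=1,j=0: stock 93.9800 → up 124.0536 (V=81.1945), down 69.5452 (V=135.7029). Price 65.1270; hedge Δ=-1.0000, bond B=159.1070.
  t=1,j=1: stock 167.6400 → up 221.2848 (V=24.1377), down 124.0536 (V=81.1945). Price 20.9992; hedge Δ=-0.5868, bond B=119.3729.
  t=0,j=0: stock 127.0000 → up 167.6400 (V=20.9992), down 93.9800 (V=65.1270). Price 18.0478; hedge Δ=-0.5991, bond B=94.1303.
Self-financing check: at every node Δ·S+B equals the discounted successor values.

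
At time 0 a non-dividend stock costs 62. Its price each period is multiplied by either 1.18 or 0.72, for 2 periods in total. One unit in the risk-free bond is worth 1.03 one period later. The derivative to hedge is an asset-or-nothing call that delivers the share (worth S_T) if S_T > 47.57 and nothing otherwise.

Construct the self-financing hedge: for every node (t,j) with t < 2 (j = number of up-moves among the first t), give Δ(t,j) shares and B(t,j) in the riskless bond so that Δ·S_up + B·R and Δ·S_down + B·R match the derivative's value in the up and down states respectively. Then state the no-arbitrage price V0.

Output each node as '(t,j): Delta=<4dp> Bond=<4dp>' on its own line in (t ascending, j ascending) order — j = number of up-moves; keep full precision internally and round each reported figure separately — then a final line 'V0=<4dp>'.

(0,0): Delta=1.3568 Bond=-25.3419
(1,0): Delta=2.5652 Bond=-80.0467
(1,1): Delta=1.0000 Bond=0.0000
V0=58.7786

The replicating-portfolio and risk-neutral prices coincide; use p* = (1.03−0.72)/(1.18−0.72) = 0.6739 for the latter.
Terminal payoffs: V(2,0)=0.0000, V(2,1)=52.6752, V(2,2)=86.3288
Node (1,0) S=44.6400: V=(p*·52.6752+(1−p*)·0.0000)/1.03=34.4646; Δ=(52.6752−0.0000)/(52.6752−32.1408)=2.5652; B=V−Δ·S=-80.0467
Node (1,1) S=73.1600: V=(p*·86.3288+(1−p*)·52.6752)/1.03=73.1600; Δ=(86.3288−52.6752)/(86.3288−52.6752)=1.0000; B=V−Δ·S=0.0000
Node (0,0) S=62.0000: V=(p*·73.1600+(1−p*)·34.4646)/1.03=58.7786; Δ=(73.1600−34.4646)/(73.1600−44.6400)=1.3568; B=V−Δ·S=-25.3419
Self-financing check: at every node Δ·S+B equals the discounted successor values.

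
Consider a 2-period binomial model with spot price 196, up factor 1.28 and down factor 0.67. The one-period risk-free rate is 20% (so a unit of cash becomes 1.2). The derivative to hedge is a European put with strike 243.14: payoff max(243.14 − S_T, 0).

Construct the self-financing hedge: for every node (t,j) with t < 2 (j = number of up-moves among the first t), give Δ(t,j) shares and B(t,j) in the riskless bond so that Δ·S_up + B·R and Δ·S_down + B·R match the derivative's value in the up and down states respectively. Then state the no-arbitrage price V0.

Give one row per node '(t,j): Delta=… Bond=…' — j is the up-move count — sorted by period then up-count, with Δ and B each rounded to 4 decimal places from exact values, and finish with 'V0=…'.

Under the risk-neutral measure, an up-move has probability p* = (R−d)/(u−d) = 0.8689 and values discount at R = 1.2.
Payoff layer (t=2): V(2,0)=155.1556, V(2,1)=75.0504, V(2,2)=0.0000
Node (1,0) S=131.3200: V=(p*·75.0504+(1−p*)·155.1556)/1.2=71.2967; Δ=(75.0504−155.1556)/(168.0896−87.9844)=-1.0000; B=V−Δ·S=202.6167
Node (1,1) S=250.8800: V=(p*·0.0000+(1−p*)·75.0504)/1.2=8.2022; Δ=(0.0000−75.0504)/(321.1264−168.0896)=-0.4904; B=V−Δ·S=131.2357
Node (0,0) S=196.0000: V=(p*·8.2022+(1−p*)·71.2967)/1.2=13.7308; Δ=(8.2022−71.2967)/(250.8800−131.3200)=-0.5277; B=V−Δ·S=117.1643
Each (Δ,B) replicates both successor values, so the strategy is self-financing and V0 is arbitrage-free.

(0,0): Delta=-0.5277 Bond=117.1643
(1,0): Delta=-1.0000 Bond=202.6167
(1,1): Delta=-0.4904 Bond=131.2357
V0=13.7308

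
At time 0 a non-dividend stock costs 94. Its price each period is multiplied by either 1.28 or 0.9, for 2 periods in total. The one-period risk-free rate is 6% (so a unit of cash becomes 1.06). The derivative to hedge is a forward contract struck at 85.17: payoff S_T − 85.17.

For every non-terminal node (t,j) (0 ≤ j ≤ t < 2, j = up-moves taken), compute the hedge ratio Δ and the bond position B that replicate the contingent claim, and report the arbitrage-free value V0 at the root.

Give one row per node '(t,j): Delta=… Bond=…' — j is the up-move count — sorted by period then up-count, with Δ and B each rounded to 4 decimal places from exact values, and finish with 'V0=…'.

(0,0): Delta=1.0000 Bond=-75.8010
(1,0): Delta=1.0000 Bond=-80.3491
(1,1): Delta=1.0000 Bond=-80.3491
V0=18.1990

The replicating-portfolio and risk-neutral prices coincide; use p* = (1.06−0.9)/(1.28−0.9) = 0.4211 for the latter.
Terminal values V(2,·): V(2,0)=-9.0300, V(2,1)=23.1180, V(2,2)=68.8396
(1,0): S=84.6000. Δ = (V_up−V_dn)/(S_up−S_dn) = (23.1180−-9.0300)/(108.2880−76.1400) = 1.0000. V = [p*·23.1180 + (1−p*)·-9.0300]/1.06 = 4.2509. B = V − Δ·S = -80.3491.
(1,1): S=120.3200. Δ = (V_up−V_dn)/(S_up−S_dn) = (68.8396−23.1180)/(154.0096−108.2880) = 1.0000. V = [p*·68.8396 + (1−p*)·23.1180]/1.06 = 39.9709. B = V − Δ·S = -80.3491.
(0,0): S=94.0000. Δ = (V_up−V_dn)/(S_up−S_dn) = (39.9709−4.2509)/(120.3200−84.6000) = 1.0000. V = [p*·39.9709 + (1−p*)·4.2509]/1.06 = 18.1990. B = V − Δ·S = -75.8010.
Self-financing check: at every node Δ·S+B equals the discounted successor values.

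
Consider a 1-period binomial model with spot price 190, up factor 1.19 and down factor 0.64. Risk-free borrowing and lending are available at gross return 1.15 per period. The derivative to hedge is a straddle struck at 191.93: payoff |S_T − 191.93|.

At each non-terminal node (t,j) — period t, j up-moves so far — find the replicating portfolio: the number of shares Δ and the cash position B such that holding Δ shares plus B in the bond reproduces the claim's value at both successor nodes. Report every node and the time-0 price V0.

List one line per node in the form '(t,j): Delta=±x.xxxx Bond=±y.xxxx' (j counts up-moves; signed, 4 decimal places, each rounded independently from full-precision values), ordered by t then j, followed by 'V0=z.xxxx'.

(0,0): Delta=-0.3460 Bond=97.7453
V0=31.9998

Since d<R<u, set p* = (R−d)/(u−d) = 0.9273; price each node as the discounted p*-expectation of its children.
Terminal values V(1,·): V(1,0)=70.3300, V(1,1)=34.1700
  t=0,j=0: stock 190.0000 → up 226.1000 (V=34.1700), down 121.6000 (V=70.3300). Price 31.9998; hedge Δ=-0.3460, bond B=97.7453.
Check: Δ(0,0)·S0 + B(0,0) = 31.9998 = V0.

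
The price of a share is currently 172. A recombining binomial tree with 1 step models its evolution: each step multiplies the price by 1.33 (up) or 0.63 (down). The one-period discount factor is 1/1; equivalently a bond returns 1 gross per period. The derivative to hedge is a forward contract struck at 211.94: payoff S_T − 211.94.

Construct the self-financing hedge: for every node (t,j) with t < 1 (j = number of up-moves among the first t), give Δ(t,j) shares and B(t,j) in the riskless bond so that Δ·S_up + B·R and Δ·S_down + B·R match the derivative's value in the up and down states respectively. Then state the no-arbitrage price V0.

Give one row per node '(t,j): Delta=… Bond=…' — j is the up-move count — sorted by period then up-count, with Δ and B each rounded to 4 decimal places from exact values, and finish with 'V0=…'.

(0,0): Delta=1.0000 Bond=-211.9400
V0=-39.9400

Under the risk-neutral measure, an up-move has probability p* = (R−d)/(u−d) = 0.5286 and values discount at R = 1.
Payoff layer (t=1): V(1,0)=-103.5800, V(1,1)=16.8200
Node (0,0) S=172.0000: V=(p*·16.8200+(1−p*)·-103.5800)/1=-39.9400; Δ=(16.8200−-103.5800)/(228.7600−108.3600)=1.0000; B=V−Δ·S=-211.9400
Self-financing check: at every node Δ·S+B equals the discounted successor values.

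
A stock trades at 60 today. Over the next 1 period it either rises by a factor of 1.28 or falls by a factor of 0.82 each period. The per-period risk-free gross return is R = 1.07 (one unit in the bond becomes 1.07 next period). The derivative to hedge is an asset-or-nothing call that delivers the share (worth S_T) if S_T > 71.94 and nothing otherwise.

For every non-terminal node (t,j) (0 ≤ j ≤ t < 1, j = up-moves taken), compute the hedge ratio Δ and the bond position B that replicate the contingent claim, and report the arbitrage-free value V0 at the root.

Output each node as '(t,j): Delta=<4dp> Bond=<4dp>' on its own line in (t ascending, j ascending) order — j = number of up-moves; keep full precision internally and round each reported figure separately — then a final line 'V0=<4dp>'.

(0,0): Delta=2.7826 Bond=-127.9480
V0=39.0085

The replicating-portfolio and risk-neutral prices coincide; use p* = (1.07−0.82)/(1.28−0.82) = 0.5435 for the latter.
Terminal payoffs: V(1,0)=0.0000, V(1,1)=76.8000
(0,0): S=60.0000. Δ = (V_up−V_dn)/(S_up−S_dn) = (76.8000−0.0000)/(76.8000−49.2000) = 2.7826. V = [p*·76.8000 + (1−p*)·0.0000]/1.07 = 39.0085. B = V − Δ·S = -127.9480.
Self-financing check: at every node Δ·S+B equals the discounted successor values.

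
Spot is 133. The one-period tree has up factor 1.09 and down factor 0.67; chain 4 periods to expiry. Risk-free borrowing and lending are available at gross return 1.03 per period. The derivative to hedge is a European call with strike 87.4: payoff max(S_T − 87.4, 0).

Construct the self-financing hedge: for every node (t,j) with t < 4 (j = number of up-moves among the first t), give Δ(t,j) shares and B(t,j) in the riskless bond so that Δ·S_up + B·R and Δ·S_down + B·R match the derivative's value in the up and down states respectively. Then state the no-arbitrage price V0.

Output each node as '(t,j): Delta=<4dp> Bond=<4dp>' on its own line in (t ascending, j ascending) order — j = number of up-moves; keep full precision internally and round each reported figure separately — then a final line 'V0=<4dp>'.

No-arbitrage ⇒ martingale measure with p* = (R−d)/(u−d) = 0.8571.
Payoff layer (t=4): V(4,0)=0.0000, V(4,1)=0.0000, V(4,2)=0.0000, V(4,3)=28.0000, V(4,4)=100.3404
Node (3,0) S=40.0015: V=(p*·0.0000+(1−p*)·0.0000)/1.03=0.0000; Δ=(0.0000−0.0000)/(43.6016−26.8010)=0.0000; B=V−Δ·S=0.0000
Node (3,1) S=65.0770: V=(p*·0.0000+(1−p*)·0.0000)/1.03=0.0000; Δ=(0.0000−0.0000)/(70.9340−43.6016)=0.0000; B=V−Δ·S=0.0000
Node (3,2) S=105.8716: V=(p*·28.0000+(1−p*)·0.0000)/1.03=23.3010; Δ=(28.0000−0.0000)/(115.4000−70.9340)=0.6297; B=V−Δ·S=-43.3657
Node (3,3) S=172.2389: V=(p*·100.3404+(1−p*)·28.0000)/1.03=87.3845; Δ=(100.3404−28.0000)/(187.7404−115.4000)=1.0000; B=V−Δ·S=-84.8544
Node (2,0) S=59.7037: V=(p*·0.0000+(1−p*)·0.0000)/1.03=0.0000; Δ=(0.0000−0.0000)/(65.0770−40.0015)=0.0000; B=V−Δ·S=0.0000
Node (2,1) S=97.1299: V=(p*·23.3010+(1−p*)·0.0000)/1.03=19.3906; Δ=(23.3010−0.0000)/(105.8716−65.0770)=0.5712; B=V−Δ·S=-36.0880
Node (2,2) S=158.0173: V=(p*·87.3845+(1−p*)·23.3010)/1.03=75.9512; Δ=(87.3845−23.3010)/(172.2389−105.8716)=0.9656; B=V−Δ·S=-76.6286
Node (1,0) S=89.1100: V=(p*·19.3906+(1−p*)·0.0000)/1.03=16.1364; Δ=(19.3906−0.0000)/(97.1299−59.7037)=0.5181; B=V−Δ·S=-30.0316
Node (1,1) S=144.9700: V=(p*·75.9512+(1−p*)·19.3906)/1.03=65.8943; Δ=(75.9512−19.3906)/(158.0173−97.1299)=0.9289; B=V−Δ·S=-68.7738
Node (0,0) S=133.0000: V=(p*·65.8943+(1−p*)·16.1364)/1.03=57.0738; Δ=(65.8943−16.1364)/(144.9700−89.1100)=0.8908; B=V−Δ·S=-61.3973
The time-0 hedge costs 57.0738, which is the no-arbitrage price.

(0,0): Delta=0.8908 Bond=-61.3973
(1,0): Delta=0.5181 Bond=-30.0316
(1,1): Delta=0.9289 Bond=-68.7738
(2,0): Delta=0.0000 Bond=0.0000
(2,1): Delta=0.5712 Bond=-36.0880
(2,2): Delta=0.9656 Bond=-76.6286
(3,0): Delta=0.0000 Bond=0.0000
(3,1): Delta=0.0000 Bond=0.0000
(3,2): Delta=0.6297 Bond=-43.3657
(3,3): Delta=1.0000 Bond=-84.8544
V0=57.0738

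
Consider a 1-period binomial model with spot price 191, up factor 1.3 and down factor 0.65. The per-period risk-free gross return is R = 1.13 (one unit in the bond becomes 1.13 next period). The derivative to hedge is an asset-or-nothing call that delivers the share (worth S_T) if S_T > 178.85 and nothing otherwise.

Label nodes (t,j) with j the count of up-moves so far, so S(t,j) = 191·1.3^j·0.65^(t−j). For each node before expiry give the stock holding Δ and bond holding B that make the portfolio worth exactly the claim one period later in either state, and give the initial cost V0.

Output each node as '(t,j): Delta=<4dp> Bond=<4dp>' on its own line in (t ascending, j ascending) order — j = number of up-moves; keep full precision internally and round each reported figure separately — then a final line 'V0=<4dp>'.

The replicating-portfolio and risk-neutral prices coincide; use p* = (1.13−0.65)/(1.3−0.65) = 0.7385 for the latter.
Payoff layer (t=1): V(1,0)=0.0000, V(1,1)=248.3000
(0,0): S=191.0000. Δ = (V_up−V_dn)/(S_up−S_dn) = (248.3000−0.0000)/(248.3000−124.1500) = 2.0000. V = [p*·248.3000 + (1−p*)·0.0000]/1.13 = 162.2655. B = V − Δ·S = -219.7345.
The time-0 hedge costs 162.2655, which is the no-arbitrage price.

(0,0): Delta=2.0000 Bond=-219.7345
V0=162.2655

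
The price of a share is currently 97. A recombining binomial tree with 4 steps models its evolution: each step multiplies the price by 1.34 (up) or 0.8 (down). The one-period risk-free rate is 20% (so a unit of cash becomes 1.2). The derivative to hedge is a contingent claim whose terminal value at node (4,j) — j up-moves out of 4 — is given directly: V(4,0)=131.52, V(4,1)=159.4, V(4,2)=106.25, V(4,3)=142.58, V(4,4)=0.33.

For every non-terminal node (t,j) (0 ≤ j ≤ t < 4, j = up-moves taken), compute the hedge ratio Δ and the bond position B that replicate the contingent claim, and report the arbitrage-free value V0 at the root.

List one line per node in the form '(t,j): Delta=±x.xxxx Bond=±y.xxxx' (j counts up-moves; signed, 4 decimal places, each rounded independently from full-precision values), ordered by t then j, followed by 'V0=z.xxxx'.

No-arbitrage ⇒ martingale measure with p* = (R−d)/(u−d) = 0.7407.
Terminal payoffs: V(4,0)=131.5200, V(4,1)=159.4000, V(4,2)=106.2500, V(4,3)=142.5800, V(4,4)=0.3300
Node (3,0) S=49.6640: V=(p*·159.4000+(1−p*)·131.5200)/1.2=126.8099; Δ=(159.4000−131.5200)/(66.5498−39.7312)=1.0396; B=V−Δ·S=75.1802
Node (3,1) S=83.1872: V=(p*·106.2500+(1−p*)·159.4000)/1.2=100.0247; Δ=(106.2500−159.4000)/(111.4708−66.5498)=-1.1832; B=V−Δ·S=198.4506
Node (3,2) S=139.3386: V=(p*·142.5800+(1−p*)·106.2500)/1.2=110.9676; Δ=(142.5800−106.2500)/(186.7137−111.4708)=0.4828; B=V−Δ·S=43.6898
Node (3,3) S=233.3921: V=(p*·0.3300+(1−p*)·142.5800)/1.2=31.0080; Δ=(0.3300−142.5800)/(312.7454−186.7137)=-1.1287; B=V−Δ·S=294.4340
Node (2,0) S=62.0800: V=(p*·100.0247+(1−p*)·126.8099)/1.2=89.1408; Δ=(100.0247−126.8099)/(83.1872−49.6640)=-0.7990; B=V−Δ·S=138.7430
Node (2,1) S=103.9840: V=(p*·110.9676+(1−p*)·100.0247)/1.2=90.1088; Δ=(110.9676−100.0247)/(139.3386−83.1872)=0.1949; B=V−Δ·S=69.8442
Node (2,2) S=174.1732: V=(p*·31.0080+(1−p*)·110.9676)/1.2=43.1152; Δ=(31.0080−110.9676)/(233.3921−139.3386)=-0.8501; B=V−Δ·S=191.1885
Node (1,0) S=77.6000: V=(p*·90.1088+(1−p*)·89.1408)/1.2=74.8815; Δ=(90.1088−89.1408)/(103.9840−62.0800)=0.0231; B=V−Δ·S=73.0890
Node (1,1) S=129.9800: V=(p*·43.1152+(1−p*)·90.1088)/1.2=46.0823; Δ=(43.1152−90.1088)/(174.1732−103.9840)=-0.6695; B=V−Δ·S=133.1074
Node (0,0) S=97.0000: V=(p*·46.0823+(1−p*)·74.8815)/1.2=44.6240; Δ=(46.0823−74.8815)/(129.9800−77.6000)=-0.5498; B=V−Δ·S=97.9559
Check: Δ(0,0)·S0 + B(0,0) = 44.6240 = V0.

(0,0): Delta=-0.5498 Bond=97.9559
(1,0): Delta=0.0231 Bond=73.0890
(1,1): Delta=-0.6695 Bond=133.1074
(2,0): Delta=-0.7990 Bond=138.7430
(2,1): Delta=0.1949 Bond=69.8442
(2,2): Delta=-0.8501 Bond=191.1885
(3,0): Delta=1.0396 Bond=75.1802
(3,1): Delta=-1.1832 Bond=198.4506
(3,2): Delta=0.4828 Bond=43.6898
(3,3): Delta=-1.1287 Bond=294.4340
V0=44.6240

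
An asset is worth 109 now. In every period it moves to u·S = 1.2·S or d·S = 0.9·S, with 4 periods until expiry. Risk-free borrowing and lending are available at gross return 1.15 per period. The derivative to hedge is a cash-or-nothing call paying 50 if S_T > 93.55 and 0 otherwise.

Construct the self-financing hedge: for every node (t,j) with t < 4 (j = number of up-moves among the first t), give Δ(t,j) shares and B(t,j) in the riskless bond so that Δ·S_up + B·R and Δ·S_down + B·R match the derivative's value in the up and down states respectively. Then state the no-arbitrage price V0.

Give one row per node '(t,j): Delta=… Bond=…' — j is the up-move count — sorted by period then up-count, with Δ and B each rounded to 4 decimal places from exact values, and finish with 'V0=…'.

No-arbitrage ⇒ martingale measure with p* = (R−d)/(u−d) = 0.8333.
Terminal values V(4,·): V(4,0)=0.0000, V(4,1)=50.0000, V(4,2)=50.0000, V(4,3)=50.0000, V(4,4)=50.0000
(3,0): S=79.4610. Δ = (V_up−V_dn)/(S_up−S_dn) = (50.0000−0.0000)/(95.3532−71.5149) = 2.0975. V = [p*·50.0000 + (1−p*)·0.0000]/1.15 = 36.2319. B = V − Δ·S = -130.4348.
(3,1): S=105.9480. Δ = (V_up−V_dn)/(S_up−S_dn) = (50.0000−50.0000)/(127.1376−95.3532) = 0.0000. V = [p*·50.0000 + (1−p*)·50.0000]/1.15 = 43.4783. B = V − Δ·S = 43.4783.
(3,2): S=141.2640. Δ = (V_up−V_dn)/(S_up−S_dn) = (50.0000−50.0000)/(169.5168−127.1376) = 0.0000. V = [p*·50.0000 + (1−p*)·50.0000]/1.15 = 43.4783. B = V − Δ·S = 43.4783.
(3,3): S=188.3520. Δ = (V_up−V_dn)/(S_up−S_dn) = (50.0000−50.0000)/(226.0224−169.5168) = 0.0000. V = [p*·50.0000 + (1−p*)·50.0000]/1.15 = 43.4783. B = V − Δ·S = 43.4783.
(2,0): S=88.2900. Δ = (V_up−V_dn)/(S_up−S_dn) = (43.4783−36.2319)/(105.9480−79.4610) = 0.2736. V = [p*·43.4783 + (1−p*)·36.2319]/1.15 = 36.7570. B = V − Δ·S = 12.6024.
(2,1): S=117.7200. Δ = (V_up−V_dn)/(S_up−S_dn) = (43.4783−43.4783)/(141.2640−105.9480) = 0.0000. V = [p*·43.4783 + (1−p*)·43.4783]/1.15 = 37.8072. B = V − Δ·S = 37.8072.
(2,2): S=156.9600. Δ = (V_up−V_dn)/(S_up−S_dn) = (43.4783−43.4783)/(188.3520−141.2640) = 0.0000. V = [p*·43.4783 + (1−p*)·43.4783]/1.15 = 37.8072. B = V − Δ·S = 37.8072.
(1,0): S=98.1000. Δ = (V_up−V_dn)/(S_up−S_dn) = (37.8072−36.7570)/(117.7200−88.2900) = 0.0357. V = [p*·37.8072 + (1−p*)·36.7570]/1.15 = 32.7236. B = V − Δ·S = 29.2229.
(1,1): S=130.8000. Δ = (V_up−V_dn)/(S_up−S_dn) = (37.8072−37.8072)/(156.9600−117.7200) = 0.0000. V = [p*·37.8072 + (1−p*)·37.8072]/1.15 = 32.8758. B = V − Δ·S = 32.8758.
(0,0): S=109.0000. Δ = (V_up−V_dn)/(S_up−S_dn) = (32.8758−32.7236)/(130.8000−98.1000) = 0.0047. V = [p*·32.8758 + (1−p*)·32.7236]/1.15 = 28.5656. B = V − Δ·S = 28.0583.
The time-0 hedge costs 28.5656, which is the no-arbitrage price.

(0,0): Delta=0.0047 Bond=28.0583
(1,0): Delta=0.0357 Bond=29.2229
(1,1): Delta=0.0000 Bond=32.8758
(2,0): Delta=0.2736 Bond=12.6024
(2,1): Delta=0.0000 Bond=37.8072
(2,2): Delta=0.0000 Bond=37.8072
(3,0): Delta=2.0975 Bond=-130.4348
(3,1): Delta=0.0000 Bond=43.4783
(3,2): Delta=0.0000 Bond=43.4783
(3,3): Delta=0.0000 Bond=43.4783
V0=28.5656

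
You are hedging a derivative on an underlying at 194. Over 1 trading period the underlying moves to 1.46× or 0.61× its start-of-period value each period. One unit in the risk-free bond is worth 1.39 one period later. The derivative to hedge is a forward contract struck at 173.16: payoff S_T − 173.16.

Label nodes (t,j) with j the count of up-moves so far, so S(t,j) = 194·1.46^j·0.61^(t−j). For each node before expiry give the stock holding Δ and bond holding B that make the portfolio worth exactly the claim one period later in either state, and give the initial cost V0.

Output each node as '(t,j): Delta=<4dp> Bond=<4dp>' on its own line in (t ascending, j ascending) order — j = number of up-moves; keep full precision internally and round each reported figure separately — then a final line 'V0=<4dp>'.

Since d<R<u, set p* = (R−d)/(u−d) = 0.9176; price each node as the discounted p*-expectation of its children.
Terminal values V(1,·): V(1,0)=-54.8200, V(1,1)=110.0800
  t=0,j=0: stock 194.0000 → up 283.2400 (V=110.0800), down 118.3400 (V=-54.8200). Price 69.4245; hedge Δ=1.0000, bond B=-124.5755.
The time-0 hedge costs 69.4245, which is the no-arbitrage price.

(0,0): Delta=1.0000 Bond=-124.5755
V0=69.4245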